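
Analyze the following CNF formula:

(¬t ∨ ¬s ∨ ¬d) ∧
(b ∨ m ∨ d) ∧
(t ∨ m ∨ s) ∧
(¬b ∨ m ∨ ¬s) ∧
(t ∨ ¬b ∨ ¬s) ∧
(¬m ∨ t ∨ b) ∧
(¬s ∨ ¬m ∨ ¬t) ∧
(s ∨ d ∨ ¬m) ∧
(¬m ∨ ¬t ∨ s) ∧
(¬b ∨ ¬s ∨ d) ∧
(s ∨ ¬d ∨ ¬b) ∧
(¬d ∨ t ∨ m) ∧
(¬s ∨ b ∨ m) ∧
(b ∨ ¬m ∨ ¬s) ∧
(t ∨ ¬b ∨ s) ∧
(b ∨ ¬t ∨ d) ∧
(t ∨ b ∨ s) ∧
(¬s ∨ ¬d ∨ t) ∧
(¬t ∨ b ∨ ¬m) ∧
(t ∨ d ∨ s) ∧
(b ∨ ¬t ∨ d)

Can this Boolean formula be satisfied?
Yes

Yes, the formula is satisfiable.

One satisfying assignment is: m=False, d=True, b=False, t=True, s=False

Verification: With this assignment, all 21 clauses evaluate to true.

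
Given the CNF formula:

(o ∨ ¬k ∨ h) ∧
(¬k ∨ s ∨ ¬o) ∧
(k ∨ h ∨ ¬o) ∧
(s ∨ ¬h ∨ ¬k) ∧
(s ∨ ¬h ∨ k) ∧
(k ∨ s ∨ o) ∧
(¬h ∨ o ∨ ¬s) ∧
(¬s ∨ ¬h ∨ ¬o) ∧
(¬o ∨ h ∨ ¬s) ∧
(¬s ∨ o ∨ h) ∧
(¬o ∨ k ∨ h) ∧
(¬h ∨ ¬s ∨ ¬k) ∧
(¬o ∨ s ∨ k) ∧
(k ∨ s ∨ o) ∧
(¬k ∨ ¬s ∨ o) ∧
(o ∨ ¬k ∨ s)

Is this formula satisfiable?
No

No, the formula is not satisfiable.

No assignment of truth values to the variables can make all 16 clauses true simultaneously.

The formula is UNSAT (unsatisfiable).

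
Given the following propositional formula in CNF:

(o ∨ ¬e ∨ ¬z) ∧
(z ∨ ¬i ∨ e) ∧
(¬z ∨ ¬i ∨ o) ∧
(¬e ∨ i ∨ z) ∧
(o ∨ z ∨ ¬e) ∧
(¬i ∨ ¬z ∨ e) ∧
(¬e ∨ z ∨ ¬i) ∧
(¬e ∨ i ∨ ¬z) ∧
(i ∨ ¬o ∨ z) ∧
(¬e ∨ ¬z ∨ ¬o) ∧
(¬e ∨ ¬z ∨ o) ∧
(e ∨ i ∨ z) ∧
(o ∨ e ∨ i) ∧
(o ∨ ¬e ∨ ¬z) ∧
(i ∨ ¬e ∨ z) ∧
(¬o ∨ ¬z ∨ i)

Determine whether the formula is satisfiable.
No

No, the formula is not satisfiable.

No assignment of truth values to the variables can make all 16 clauses true simultaneously.

The formula is UNSAT (unsatisfiable).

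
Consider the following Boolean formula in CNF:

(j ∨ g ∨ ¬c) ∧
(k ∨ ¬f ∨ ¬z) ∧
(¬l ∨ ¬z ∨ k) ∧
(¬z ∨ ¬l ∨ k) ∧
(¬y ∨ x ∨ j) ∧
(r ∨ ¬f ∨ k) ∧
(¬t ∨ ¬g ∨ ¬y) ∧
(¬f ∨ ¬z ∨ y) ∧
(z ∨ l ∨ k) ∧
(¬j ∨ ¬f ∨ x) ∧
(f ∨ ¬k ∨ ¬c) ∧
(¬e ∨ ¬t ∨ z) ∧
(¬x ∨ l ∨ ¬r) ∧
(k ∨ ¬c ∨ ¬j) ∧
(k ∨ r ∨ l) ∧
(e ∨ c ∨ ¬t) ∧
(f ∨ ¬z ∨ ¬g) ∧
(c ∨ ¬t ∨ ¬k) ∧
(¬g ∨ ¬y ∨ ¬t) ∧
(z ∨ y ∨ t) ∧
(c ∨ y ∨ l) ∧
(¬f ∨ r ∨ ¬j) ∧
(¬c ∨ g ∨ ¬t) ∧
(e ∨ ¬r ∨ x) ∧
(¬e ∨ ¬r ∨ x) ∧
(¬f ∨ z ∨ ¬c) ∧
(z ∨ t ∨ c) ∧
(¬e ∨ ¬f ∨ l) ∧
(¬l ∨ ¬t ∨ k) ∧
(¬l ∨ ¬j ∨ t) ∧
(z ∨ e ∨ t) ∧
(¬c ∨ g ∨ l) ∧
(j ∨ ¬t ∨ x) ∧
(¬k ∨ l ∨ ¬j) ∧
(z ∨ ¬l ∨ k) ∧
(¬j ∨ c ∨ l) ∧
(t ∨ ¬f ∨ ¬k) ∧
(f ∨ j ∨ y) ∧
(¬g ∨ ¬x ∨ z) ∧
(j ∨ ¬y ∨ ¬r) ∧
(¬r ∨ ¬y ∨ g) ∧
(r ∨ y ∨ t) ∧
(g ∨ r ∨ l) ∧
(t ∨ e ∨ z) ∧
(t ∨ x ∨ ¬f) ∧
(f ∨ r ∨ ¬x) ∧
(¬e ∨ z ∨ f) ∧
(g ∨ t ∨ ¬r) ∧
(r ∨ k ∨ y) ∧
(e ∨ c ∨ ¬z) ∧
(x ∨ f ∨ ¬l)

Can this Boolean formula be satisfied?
No

No, the formula is not satisfiable.

No assignment of truth values to the variables can make all 51 clauses true simultaneously.

The formula is UNSAT (unsatisfiable).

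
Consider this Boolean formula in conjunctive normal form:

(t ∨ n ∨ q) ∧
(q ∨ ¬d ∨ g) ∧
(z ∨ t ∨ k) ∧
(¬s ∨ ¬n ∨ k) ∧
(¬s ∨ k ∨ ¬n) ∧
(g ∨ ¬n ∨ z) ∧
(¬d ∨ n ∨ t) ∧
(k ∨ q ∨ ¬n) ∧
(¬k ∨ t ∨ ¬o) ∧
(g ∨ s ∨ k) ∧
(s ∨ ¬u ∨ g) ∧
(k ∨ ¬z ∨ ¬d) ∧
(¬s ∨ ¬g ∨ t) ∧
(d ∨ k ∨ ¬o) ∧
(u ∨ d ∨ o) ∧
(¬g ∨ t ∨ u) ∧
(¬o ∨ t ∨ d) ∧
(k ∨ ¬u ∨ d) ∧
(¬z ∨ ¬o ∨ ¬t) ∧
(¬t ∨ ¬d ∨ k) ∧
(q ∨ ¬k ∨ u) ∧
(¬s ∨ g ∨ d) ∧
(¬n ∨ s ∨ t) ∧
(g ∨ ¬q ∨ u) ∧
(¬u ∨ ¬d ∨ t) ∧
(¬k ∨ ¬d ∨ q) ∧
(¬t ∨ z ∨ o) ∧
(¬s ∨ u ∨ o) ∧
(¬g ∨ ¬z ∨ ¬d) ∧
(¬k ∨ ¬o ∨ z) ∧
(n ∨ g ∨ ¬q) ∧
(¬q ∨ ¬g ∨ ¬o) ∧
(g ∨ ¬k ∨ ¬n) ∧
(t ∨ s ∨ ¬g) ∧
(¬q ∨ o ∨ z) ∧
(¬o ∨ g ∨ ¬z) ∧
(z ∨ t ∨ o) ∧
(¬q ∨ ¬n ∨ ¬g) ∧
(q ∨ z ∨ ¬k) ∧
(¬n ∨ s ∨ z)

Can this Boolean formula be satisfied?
Yes

Yes, the formula is satisfiable.

One satisfying assignment is: q=True, z=True, g=True, u=True, n=False, t=True, d=False, s=False, o=False, k=True

Verification: With this assignment, all 40 clauses evaluate to true.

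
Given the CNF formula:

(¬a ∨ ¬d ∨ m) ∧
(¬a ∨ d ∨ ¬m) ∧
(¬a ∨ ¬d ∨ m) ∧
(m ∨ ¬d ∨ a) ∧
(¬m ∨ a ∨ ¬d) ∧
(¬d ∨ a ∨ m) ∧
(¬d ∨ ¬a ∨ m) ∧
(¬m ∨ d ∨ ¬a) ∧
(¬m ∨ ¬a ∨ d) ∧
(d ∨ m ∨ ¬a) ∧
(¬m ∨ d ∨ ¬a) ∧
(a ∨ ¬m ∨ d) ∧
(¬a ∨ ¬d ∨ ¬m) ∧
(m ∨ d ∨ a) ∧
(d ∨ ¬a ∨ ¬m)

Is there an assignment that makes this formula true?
No

No, the formula is not satisfiable.

No assignment of truth values to the variables can make all 15 clauses true simultaneously.

The formula is UNSAT (unsatisfiable).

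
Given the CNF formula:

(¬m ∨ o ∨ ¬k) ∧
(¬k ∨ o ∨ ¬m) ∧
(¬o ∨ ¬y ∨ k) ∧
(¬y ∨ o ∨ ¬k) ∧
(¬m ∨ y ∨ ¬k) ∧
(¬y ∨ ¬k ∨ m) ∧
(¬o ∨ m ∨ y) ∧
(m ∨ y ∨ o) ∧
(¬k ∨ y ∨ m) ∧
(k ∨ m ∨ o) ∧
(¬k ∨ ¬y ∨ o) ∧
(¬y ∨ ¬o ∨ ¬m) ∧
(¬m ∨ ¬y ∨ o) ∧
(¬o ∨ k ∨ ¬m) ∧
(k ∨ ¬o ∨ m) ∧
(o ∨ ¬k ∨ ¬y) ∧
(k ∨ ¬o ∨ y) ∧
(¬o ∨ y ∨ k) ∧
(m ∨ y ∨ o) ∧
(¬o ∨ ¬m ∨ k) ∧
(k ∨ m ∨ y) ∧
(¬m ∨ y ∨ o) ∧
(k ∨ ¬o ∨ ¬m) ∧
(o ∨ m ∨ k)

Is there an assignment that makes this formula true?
No

No, the formula is not satisfiable.

No assignment of truth values to the variables can make all 24 clauses true simultaneously.

The formula is UNSAT (unsatisfiable).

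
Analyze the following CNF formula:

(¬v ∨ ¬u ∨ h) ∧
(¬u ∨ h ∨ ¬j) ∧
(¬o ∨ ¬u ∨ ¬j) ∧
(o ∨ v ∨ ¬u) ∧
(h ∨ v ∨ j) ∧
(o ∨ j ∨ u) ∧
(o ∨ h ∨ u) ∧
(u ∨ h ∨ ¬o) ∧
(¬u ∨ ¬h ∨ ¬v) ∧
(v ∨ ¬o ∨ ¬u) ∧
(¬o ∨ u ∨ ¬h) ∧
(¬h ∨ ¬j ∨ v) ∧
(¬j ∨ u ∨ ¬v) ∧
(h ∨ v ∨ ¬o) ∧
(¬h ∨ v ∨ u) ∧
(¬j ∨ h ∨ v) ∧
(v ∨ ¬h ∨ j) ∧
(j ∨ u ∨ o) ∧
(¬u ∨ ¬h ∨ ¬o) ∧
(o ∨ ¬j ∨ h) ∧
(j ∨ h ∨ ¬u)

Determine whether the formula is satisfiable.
No

No, the formula is not satisfiable.

No assignment of truth values to the variables can make all 21 clauses true simultaneously.

The formula is UNSAT (unsatisfiable).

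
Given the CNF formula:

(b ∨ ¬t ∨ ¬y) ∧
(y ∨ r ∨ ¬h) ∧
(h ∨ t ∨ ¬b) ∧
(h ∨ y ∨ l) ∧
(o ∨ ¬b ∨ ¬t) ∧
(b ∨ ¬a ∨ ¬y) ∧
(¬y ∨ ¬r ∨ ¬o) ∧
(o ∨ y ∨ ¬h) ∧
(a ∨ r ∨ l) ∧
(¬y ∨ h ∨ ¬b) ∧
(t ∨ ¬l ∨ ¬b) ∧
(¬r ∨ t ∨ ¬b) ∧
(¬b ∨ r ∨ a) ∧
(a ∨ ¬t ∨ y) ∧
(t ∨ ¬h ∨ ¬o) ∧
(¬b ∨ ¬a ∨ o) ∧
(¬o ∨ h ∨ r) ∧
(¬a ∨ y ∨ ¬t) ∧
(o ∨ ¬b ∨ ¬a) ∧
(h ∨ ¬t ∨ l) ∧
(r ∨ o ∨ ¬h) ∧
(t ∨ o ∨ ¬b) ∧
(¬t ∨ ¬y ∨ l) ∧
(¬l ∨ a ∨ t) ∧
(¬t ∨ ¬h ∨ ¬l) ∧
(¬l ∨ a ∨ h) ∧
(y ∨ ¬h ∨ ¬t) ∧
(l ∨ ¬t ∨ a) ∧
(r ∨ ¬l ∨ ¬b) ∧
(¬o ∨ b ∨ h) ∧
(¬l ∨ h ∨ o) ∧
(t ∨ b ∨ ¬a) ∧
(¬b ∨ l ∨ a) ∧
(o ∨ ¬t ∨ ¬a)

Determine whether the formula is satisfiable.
Yes

Yes, the formula is satisfiable.

One satisfying assignment is: y=True, b=False, a=False, h=False, r=True, t=False, o=False, l=False

Verification: With this assignment, all 34 clauses evaluate to true.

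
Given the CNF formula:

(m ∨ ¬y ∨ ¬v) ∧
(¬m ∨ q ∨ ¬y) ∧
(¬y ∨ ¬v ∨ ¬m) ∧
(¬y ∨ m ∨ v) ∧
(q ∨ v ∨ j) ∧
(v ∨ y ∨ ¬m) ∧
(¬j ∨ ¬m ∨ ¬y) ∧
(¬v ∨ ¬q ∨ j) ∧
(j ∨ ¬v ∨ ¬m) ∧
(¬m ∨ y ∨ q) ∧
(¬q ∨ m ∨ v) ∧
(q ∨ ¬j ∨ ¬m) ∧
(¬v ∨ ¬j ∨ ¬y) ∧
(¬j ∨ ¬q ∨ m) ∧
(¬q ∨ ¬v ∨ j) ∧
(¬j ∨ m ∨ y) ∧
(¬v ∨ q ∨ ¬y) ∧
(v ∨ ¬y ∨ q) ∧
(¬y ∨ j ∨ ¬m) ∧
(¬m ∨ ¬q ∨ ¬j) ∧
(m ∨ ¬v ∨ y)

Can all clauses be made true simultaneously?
No

No, the formula is not satisfiable.

No assignment of truth values to the variables can make all 21 clauses true simultaneously.

The formula is UNSAT (unsatisfiable).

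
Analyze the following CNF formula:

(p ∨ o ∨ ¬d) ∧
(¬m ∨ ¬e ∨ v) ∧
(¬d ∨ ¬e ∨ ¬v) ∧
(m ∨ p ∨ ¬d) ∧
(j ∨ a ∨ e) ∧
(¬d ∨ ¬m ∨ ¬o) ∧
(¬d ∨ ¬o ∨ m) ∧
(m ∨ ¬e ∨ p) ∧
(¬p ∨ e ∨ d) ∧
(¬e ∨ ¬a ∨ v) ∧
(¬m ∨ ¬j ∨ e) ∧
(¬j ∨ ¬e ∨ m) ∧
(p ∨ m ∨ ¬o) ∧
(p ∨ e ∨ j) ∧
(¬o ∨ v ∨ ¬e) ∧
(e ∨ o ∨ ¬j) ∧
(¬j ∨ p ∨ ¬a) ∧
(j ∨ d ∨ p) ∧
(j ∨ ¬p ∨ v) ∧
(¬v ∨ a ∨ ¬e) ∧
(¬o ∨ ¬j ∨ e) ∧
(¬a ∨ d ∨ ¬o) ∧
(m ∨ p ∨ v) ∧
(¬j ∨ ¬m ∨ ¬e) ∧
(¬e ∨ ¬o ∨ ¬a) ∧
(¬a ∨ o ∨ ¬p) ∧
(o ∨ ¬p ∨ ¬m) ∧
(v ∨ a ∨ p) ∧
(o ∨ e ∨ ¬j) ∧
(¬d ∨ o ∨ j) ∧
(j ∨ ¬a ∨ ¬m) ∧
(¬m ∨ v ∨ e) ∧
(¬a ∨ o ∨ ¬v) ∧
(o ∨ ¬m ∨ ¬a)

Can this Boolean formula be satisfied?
No

No, the formula is not satisfiable.

No assignment of truth values to the variables can make all 34 clauses true simultaneously.

The formula is UNSAT (unsatisfiable).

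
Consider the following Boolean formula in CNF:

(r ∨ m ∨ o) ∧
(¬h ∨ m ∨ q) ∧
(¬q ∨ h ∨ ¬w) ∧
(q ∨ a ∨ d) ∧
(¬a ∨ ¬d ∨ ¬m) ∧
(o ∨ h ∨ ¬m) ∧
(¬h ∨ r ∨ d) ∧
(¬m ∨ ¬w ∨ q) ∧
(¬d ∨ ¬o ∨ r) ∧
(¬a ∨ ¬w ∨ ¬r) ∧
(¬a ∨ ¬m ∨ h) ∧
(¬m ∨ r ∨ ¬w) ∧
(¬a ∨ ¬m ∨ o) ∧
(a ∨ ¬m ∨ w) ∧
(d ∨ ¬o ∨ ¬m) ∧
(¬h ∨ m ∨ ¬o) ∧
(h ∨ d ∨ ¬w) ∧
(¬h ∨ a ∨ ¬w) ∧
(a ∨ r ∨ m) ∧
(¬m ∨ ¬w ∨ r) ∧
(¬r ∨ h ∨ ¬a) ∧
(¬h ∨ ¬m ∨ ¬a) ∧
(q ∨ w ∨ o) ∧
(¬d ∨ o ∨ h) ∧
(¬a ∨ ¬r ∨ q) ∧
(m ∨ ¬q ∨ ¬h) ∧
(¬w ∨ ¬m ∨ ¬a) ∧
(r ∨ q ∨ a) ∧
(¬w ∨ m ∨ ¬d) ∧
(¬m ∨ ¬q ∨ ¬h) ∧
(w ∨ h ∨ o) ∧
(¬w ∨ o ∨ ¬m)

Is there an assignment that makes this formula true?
Yes

Yes, the formula is satisfiable.

One satisfying assignment is: w=False, a=False, q=True, d=False, h=False, m=False, o=True, r=True

Verification: With this assignment, all 32 clauses evaluate to true.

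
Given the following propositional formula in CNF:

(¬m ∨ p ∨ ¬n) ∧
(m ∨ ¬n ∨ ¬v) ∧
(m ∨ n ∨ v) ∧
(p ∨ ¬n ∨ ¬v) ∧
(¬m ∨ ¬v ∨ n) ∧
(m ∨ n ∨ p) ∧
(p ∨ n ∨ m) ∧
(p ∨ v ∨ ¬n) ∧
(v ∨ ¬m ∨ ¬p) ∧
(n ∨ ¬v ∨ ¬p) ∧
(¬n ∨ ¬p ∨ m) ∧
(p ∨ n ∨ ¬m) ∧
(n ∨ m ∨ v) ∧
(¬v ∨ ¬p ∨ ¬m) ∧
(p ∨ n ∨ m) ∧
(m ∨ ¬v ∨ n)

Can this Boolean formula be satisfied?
No

No, the formula is not satisfiable.

No assignment of truth values to the variables can make all 16 clauses true simultaneously.

The formula is UNSAT (unsatisfiable).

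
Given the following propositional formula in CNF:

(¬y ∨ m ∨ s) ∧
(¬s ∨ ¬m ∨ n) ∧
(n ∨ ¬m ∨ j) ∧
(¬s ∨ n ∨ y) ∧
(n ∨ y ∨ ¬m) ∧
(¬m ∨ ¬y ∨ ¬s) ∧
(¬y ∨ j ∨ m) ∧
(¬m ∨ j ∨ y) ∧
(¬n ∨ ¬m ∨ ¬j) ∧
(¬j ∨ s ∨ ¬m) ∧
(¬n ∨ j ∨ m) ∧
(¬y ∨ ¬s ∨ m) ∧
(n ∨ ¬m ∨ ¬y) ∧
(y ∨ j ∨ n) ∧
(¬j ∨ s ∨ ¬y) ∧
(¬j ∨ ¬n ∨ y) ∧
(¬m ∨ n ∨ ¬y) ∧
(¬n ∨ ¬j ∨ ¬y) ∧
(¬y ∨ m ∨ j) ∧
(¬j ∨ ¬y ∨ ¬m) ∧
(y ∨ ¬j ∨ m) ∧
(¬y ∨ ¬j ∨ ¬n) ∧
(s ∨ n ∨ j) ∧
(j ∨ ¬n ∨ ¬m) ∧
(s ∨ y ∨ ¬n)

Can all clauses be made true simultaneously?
No

No, the formula is not satisfiable.

No assignment of truth values to the variables can make all 25 clauses true simultaneously.

The formula is UNSAT (unsatisfiable).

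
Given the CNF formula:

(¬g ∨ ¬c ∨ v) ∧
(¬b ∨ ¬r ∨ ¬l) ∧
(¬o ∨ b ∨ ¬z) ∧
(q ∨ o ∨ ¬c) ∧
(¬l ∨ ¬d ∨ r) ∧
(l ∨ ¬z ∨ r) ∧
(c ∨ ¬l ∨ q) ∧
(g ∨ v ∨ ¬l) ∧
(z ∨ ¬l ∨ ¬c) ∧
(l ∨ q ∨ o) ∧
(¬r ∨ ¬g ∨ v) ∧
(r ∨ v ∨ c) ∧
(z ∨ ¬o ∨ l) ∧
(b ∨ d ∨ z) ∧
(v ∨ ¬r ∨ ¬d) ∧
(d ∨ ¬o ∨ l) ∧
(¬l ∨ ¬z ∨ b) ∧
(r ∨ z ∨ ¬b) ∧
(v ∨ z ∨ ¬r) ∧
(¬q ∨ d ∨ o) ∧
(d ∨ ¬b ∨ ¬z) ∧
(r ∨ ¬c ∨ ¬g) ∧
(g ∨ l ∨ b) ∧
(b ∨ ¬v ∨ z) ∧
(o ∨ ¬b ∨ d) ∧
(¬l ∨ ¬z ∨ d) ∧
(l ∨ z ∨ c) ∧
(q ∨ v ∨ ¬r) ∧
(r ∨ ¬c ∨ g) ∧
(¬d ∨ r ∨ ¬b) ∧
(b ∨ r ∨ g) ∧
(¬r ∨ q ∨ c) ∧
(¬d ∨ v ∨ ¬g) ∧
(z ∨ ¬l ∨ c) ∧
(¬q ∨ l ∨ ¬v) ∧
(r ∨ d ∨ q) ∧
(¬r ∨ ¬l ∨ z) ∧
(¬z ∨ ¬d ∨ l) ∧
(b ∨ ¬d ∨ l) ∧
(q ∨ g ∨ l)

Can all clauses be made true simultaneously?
No

No, the formula is not satisfiable.

No assignment of truth values to the variables can make all 40 clauses true simultaneously.

The formula is UNSAT (unsatisfiable).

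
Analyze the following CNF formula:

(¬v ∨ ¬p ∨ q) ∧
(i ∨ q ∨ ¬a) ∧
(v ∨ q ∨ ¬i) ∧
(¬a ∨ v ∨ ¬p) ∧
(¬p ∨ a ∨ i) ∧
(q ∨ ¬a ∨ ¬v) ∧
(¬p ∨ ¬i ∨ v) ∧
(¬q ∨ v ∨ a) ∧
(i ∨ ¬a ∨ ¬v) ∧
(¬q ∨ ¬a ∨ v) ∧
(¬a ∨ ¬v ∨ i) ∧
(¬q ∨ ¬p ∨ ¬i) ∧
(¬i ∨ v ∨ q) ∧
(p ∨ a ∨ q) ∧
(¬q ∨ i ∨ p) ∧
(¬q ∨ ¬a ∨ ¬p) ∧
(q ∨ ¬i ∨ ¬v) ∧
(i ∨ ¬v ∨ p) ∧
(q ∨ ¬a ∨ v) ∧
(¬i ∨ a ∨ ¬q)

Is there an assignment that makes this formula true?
Yes

Yes, the formula is satisfiable.

One satisfying assignment is: p=False, q=True, i=True, a=True, v=True

Verification: With this assignment, all 20 clauses evaluate to true.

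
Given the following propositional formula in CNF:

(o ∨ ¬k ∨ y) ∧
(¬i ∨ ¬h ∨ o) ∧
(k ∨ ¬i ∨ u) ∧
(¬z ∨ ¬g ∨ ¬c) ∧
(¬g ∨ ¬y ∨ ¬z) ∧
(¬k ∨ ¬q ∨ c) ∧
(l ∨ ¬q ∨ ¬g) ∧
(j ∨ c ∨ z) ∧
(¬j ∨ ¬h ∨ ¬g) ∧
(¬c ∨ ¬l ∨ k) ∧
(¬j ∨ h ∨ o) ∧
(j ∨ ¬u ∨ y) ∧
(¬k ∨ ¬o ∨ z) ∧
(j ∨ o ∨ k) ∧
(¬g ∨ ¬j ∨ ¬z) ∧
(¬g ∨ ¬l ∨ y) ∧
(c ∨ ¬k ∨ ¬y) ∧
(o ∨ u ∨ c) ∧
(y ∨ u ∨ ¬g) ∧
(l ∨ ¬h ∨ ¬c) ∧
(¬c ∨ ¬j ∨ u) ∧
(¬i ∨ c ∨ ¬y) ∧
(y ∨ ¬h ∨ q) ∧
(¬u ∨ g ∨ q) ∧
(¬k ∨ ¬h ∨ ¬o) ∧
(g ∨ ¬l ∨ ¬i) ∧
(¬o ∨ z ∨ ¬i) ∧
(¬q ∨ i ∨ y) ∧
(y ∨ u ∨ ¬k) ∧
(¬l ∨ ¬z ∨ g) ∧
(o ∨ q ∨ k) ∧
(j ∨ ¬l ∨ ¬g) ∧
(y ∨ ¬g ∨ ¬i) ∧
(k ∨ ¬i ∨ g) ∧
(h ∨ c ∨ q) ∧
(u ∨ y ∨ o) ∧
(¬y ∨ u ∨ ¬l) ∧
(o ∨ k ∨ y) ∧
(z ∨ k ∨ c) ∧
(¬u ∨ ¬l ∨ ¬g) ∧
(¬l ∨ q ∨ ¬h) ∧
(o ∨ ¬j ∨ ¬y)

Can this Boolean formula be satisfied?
Yes

Yes, the formula is satisfiable.

One satisfying assignment is: j=False, q=False, k=False, h=True, i=False, z=True, c=False, o=True, g=False, u=False, l=False, y=True

Verification: With this assignment, all 42 clauses evaluate to true.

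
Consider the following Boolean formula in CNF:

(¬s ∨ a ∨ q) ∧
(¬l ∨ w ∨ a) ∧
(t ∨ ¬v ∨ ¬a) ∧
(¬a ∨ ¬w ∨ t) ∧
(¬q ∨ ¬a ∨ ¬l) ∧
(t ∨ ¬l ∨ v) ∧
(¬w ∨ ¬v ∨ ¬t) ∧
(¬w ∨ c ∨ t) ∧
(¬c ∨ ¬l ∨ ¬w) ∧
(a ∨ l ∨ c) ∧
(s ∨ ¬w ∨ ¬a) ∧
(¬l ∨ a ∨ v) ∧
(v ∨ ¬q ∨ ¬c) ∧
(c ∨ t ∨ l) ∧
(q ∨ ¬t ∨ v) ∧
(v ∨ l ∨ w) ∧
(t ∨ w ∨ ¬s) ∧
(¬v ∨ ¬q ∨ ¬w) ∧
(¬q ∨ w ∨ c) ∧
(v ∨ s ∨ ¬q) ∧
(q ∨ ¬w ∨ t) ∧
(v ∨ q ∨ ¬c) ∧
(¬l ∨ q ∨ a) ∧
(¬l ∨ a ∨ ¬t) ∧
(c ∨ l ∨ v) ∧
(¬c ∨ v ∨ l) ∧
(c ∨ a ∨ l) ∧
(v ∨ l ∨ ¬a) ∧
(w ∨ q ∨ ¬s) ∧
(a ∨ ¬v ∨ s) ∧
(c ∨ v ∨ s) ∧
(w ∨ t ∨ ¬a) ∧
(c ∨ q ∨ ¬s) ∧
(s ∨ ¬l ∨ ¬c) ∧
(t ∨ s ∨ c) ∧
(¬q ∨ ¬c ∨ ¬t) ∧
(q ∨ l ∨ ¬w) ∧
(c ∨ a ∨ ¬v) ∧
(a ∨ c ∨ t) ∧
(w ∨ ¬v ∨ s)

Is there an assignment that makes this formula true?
No

No, the formula is not satisfiable.

No assignment of truth values to the variables can make all 40 clauses true simultaneously.

The formula is UNSAT (unsatisfiable).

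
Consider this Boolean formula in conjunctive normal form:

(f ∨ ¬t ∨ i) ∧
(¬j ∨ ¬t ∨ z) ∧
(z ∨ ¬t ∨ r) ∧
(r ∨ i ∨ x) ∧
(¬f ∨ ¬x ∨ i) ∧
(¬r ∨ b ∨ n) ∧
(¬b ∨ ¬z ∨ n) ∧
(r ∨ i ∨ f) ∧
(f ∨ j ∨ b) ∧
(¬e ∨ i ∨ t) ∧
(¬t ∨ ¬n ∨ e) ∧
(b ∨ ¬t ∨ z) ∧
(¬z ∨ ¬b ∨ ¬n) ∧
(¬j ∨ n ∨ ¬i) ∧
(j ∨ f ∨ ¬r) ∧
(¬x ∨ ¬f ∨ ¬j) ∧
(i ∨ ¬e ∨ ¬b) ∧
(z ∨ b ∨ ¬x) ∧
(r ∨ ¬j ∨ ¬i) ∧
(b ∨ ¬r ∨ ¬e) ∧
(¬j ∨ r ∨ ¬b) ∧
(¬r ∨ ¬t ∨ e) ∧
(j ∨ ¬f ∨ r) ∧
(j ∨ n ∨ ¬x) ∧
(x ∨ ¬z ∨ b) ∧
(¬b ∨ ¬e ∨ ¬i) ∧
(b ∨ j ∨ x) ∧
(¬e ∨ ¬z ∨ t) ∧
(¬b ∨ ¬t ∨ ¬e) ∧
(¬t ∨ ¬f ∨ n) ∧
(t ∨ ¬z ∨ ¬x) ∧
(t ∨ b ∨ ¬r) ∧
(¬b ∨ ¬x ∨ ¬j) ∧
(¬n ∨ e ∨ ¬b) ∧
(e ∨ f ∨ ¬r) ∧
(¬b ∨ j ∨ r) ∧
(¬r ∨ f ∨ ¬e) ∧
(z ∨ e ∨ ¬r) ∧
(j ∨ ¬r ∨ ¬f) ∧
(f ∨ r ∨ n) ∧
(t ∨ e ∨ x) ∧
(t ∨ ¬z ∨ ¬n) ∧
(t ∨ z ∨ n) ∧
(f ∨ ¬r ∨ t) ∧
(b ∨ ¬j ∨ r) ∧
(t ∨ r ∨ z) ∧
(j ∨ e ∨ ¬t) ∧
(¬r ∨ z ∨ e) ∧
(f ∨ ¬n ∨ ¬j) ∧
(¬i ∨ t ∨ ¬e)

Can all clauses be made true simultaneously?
No

No, the formula is not satisfiable.

No assignment of truth values to the variables can make all 50 clauses true simultaneously.

The formula is UNSAT (unsatisfiable).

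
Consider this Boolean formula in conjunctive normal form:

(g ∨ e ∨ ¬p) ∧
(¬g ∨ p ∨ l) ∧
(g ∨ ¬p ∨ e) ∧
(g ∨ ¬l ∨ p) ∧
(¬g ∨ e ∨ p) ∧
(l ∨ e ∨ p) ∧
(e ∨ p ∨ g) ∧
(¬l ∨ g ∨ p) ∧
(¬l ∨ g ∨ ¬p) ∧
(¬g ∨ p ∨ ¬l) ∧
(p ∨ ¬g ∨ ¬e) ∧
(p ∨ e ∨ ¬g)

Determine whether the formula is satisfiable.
Yes

Yes, the formula is satisfiable.

One satisfying assignment is: l=False, p=False, e=True, g=False

Verification: With this assignment, all 12 clauses evaluate to true.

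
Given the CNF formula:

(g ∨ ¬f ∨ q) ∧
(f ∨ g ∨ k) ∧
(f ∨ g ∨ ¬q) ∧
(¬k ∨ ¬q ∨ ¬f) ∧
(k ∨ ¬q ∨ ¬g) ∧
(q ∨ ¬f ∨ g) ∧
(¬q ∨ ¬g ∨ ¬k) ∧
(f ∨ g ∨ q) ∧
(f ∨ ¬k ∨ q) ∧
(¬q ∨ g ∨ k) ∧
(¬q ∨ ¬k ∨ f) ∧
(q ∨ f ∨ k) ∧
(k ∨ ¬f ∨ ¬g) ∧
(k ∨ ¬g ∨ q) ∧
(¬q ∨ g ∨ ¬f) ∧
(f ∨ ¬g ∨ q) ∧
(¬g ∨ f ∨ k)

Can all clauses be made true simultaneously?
Yes

Yes, the formula is satisfiable.

One satisfying assignment is: f=True, g=True, k=True, q=False

Verification: With this assignment, all 17 clauses evaluate to true.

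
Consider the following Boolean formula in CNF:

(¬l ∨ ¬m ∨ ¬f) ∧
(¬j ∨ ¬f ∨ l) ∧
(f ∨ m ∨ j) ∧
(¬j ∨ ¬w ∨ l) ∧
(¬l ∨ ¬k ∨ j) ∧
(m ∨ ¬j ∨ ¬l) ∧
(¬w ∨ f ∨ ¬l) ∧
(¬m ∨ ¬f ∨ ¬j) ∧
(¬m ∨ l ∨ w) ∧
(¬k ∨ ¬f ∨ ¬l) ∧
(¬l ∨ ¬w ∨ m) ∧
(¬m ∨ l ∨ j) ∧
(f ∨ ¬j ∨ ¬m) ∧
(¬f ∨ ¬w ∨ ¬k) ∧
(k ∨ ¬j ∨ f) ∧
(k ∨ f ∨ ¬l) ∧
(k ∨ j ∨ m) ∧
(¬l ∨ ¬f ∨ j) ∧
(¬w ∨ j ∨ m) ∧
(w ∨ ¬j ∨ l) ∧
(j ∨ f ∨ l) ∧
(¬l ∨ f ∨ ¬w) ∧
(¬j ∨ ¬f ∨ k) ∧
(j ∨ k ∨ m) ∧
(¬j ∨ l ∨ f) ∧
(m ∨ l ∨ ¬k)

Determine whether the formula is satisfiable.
No

No, the formula is not satisfiable.

No assignment of truth values to the variables can make all 26 clauses true simultaneously.

The formula is UNSAT (unsatisfiable).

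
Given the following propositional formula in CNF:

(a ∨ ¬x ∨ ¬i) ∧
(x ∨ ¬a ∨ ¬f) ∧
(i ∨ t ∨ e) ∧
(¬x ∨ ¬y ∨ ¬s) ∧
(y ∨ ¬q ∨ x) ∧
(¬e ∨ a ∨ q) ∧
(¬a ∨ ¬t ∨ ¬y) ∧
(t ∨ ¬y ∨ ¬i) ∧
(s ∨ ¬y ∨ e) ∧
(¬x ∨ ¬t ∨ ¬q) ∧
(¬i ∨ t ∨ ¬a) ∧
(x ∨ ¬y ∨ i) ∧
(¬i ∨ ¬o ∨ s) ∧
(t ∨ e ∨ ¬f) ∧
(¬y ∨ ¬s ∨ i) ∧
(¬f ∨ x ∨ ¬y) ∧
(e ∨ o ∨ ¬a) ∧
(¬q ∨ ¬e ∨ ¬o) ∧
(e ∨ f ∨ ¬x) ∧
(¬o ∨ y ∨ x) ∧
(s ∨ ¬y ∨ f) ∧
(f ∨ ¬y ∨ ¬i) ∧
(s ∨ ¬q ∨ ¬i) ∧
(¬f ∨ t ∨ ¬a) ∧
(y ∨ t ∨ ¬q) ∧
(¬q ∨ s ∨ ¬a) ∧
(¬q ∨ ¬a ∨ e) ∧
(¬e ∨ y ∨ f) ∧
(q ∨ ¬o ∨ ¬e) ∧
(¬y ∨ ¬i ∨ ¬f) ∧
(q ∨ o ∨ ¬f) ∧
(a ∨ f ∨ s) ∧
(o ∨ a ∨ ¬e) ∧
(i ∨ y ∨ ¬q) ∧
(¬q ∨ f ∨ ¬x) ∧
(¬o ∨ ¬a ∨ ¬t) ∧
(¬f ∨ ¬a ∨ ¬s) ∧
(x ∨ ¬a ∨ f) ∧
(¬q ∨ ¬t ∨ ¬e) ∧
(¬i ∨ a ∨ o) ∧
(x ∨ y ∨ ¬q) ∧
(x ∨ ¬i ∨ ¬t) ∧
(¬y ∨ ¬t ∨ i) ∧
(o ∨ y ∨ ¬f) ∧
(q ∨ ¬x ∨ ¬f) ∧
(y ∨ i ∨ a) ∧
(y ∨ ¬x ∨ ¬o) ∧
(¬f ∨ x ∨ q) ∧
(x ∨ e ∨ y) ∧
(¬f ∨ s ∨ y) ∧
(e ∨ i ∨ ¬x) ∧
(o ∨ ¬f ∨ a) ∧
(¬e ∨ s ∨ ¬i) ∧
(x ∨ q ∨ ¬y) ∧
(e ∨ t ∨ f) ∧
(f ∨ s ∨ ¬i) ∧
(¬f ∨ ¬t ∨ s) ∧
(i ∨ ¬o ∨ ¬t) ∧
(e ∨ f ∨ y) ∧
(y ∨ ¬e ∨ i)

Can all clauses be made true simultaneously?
No

No, the formula is not satisfiable.

No assignment of truth values to the variables can make all 60 clauses true simultaneously.

The formula is UNSAT (unsatisfiable).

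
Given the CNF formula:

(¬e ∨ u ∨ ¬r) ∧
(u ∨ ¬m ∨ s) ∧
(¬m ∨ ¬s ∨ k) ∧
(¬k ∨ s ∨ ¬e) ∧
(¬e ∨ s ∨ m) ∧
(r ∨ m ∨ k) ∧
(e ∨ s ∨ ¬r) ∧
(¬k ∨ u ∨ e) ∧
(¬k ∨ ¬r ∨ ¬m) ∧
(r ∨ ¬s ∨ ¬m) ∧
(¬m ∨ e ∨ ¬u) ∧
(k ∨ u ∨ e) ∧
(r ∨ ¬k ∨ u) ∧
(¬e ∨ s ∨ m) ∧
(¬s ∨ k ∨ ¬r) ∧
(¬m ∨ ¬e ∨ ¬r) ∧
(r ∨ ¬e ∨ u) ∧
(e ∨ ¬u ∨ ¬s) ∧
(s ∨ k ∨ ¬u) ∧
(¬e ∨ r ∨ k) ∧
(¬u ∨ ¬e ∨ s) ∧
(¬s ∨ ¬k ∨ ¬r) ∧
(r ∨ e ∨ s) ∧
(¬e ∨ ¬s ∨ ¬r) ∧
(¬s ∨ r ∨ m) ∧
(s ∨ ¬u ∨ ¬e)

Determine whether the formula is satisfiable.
No

No, the formula is not satisfiable.

No assignment of truth values to the variables can make all 26 clauses true simultaneously.

The formula is UNSAT (unsatisfiable).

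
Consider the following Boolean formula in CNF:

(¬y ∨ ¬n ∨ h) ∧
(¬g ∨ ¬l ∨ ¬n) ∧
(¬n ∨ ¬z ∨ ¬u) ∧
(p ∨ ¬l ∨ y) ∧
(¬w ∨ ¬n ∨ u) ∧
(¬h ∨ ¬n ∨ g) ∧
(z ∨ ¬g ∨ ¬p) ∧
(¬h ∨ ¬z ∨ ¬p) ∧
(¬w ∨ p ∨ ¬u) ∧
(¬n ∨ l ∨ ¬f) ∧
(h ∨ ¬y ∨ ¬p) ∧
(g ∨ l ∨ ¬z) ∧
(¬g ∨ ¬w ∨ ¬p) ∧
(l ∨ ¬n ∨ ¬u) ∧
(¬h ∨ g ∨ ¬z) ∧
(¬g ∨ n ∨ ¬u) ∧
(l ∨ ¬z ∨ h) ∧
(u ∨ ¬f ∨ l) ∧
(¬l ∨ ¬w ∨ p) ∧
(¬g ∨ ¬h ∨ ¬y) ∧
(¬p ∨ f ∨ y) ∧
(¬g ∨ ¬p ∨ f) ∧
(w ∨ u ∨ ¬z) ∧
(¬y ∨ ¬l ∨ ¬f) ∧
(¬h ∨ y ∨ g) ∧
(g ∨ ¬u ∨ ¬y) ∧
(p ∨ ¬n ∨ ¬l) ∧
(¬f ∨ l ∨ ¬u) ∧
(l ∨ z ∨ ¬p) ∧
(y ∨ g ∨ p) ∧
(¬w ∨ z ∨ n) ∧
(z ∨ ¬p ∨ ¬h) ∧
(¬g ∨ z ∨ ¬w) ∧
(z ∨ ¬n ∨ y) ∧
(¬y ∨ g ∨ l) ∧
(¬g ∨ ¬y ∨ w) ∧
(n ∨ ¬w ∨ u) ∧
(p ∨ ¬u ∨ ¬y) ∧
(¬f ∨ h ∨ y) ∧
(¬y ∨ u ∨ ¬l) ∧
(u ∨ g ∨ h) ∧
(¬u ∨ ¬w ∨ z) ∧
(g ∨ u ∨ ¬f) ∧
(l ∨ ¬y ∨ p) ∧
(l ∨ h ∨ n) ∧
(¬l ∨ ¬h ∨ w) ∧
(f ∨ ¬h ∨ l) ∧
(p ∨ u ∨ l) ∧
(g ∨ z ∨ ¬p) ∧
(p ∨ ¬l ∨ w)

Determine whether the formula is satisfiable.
No

No, the formula is not satisfiable.

No assignment of truth values to the variables can make all 50 clauses true simultaneously.

The formula is UNSAT (unsatisfiable).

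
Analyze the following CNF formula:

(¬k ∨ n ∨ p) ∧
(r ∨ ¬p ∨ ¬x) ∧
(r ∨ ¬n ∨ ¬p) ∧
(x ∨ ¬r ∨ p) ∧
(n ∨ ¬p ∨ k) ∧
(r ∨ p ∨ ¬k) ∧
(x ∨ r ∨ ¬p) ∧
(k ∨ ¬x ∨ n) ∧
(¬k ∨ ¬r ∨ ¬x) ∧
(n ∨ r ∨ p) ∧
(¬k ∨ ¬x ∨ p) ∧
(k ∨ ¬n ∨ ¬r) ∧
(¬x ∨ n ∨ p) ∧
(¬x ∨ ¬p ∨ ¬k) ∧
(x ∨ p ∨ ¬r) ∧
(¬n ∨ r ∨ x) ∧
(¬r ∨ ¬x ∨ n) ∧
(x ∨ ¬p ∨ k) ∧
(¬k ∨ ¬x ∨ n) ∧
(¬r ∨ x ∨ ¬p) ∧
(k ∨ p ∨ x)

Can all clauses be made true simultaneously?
Yes

Yes, the formula is satisfiable.

One satisfying assignment is: n=True, x=True, k=False, p=False, r=False

Verification: With this assignment, all 21 clauses evaluate to true.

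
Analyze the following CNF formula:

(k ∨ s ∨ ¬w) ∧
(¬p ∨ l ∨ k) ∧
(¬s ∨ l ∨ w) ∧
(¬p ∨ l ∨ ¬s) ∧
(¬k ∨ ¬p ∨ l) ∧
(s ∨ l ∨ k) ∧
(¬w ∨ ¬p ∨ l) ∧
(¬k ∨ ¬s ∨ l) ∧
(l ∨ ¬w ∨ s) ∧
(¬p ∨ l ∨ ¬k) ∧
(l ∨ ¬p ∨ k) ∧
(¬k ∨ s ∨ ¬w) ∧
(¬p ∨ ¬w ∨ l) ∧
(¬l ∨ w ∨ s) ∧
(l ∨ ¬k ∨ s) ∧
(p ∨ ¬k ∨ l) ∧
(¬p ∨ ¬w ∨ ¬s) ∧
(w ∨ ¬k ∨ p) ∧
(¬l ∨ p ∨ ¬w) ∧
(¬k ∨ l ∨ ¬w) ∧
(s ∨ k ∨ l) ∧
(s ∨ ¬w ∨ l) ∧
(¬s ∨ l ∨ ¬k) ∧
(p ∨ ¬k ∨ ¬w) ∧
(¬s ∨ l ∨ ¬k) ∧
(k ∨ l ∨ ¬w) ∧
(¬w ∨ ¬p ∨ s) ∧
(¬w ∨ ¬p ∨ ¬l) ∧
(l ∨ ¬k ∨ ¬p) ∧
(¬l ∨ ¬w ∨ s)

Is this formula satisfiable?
Yes

Yes, the formula is satisfiable.

One satisfying assignment is: s=True, k=False, l=True, p=False, w=False

Verification: With this assignment, all 30 clauses evaluate to true.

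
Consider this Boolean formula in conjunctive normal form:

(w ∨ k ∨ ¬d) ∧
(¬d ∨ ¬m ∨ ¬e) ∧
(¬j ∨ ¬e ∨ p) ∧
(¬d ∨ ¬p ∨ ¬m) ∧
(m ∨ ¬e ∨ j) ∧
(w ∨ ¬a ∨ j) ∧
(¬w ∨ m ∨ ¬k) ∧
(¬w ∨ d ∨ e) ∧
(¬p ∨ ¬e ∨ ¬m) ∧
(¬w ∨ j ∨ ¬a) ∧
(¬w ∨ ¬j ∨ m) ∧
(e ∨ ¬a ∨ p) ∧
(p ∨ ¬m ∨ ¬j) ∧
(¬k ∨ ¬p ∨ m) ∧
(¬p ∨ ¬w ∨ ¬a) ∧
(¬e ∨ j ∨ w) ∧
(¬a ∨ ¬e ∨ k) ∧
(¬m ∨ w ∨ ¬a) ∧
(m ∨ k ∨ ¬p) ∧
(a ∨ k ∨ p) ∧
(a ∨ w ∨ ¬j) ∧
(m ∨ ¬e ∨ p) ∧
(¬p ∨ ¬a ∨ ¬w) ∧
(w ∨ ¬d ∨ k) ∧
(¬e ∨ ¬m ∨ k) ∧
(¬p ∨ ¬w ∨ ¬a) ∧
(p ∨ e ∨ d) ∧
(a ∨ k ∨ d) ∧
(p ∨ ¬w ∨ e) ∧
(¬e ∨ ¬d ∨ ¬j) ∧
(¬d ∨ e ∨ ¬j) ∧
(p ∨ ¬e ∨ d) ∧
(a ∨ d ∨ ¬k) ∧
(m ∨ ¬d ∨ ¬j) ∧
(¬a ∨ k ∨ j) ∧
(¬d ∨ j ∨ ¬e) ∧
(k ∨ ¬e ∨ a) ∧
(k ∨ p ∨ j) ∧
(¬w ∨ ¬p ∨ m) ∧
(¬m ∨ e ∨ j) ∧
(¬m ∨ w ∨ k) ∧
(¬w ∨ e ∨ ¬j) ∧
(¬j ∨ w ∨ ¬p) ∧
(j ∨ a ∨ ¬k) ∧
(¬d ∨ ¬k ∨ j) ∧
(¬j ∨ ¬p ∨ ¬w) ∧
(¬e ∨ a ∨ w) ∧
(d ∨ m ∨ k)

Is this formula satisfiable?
No

No, the formula is not satisfiable.

No assignment of truth values to the variables can make all 48 clauses true simultaneously.

The formula is UNSAT (unsatisfiable).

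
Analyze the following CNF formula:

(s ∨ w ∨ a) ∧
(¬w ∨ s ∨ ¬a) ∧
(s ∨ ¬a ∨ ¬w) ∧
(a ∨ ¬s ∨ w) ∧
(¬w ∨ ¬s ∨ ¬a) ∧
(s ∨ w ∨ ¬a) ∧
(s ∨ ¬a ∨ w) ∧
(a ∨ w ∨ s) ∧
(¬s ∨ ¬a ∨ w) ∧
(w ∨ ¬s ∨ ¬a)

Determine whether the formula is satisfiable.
Yes

Yes, the formula is satisfiable.

One satisfying assignment is: a=False, s=True, w=True

Verification: With this assignment, all 10 clauses evaluate to true.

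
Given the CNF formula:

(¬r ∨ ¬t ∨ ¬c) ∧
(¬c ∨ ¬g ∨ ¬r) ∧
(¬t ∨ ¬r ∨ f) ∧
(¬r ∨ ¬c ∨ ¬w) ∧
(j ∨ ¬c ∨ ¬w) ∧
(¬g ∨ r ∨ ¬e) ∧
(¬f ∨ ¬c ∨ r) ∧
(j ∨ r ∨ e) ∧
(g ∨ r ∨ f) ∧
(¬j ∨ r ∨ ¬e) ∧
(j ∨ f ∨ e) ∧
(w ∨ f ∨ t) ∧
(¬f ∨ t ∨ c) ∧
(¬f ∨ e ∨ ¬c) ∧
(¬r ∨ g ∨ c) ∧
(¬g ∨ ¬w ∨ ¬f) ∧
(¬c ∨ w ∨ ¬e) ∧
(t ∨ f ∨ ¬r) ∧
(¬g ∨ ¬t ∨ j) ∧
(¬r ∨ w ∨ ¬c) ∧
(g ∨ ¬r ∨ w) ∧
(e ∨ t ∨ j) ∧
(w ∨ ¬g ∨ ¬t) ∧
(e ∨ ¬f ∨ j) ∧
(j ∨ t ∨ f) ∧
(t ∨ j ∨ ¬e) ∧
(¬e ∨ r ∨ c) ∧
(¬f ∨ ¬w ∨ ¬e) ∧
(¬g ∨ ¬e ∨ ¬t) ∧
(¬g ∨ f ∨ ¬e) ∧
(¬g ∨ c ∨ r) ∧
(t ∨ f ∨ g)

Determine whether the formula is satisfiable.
Yes

Yes, the formula is satisfiable.

One satisfying assignment is: j=True, w=False, f=True, t=True, e=False, g=False, c=False, r=False

Verification: With this assignment, all 32 clauses evaluate to true.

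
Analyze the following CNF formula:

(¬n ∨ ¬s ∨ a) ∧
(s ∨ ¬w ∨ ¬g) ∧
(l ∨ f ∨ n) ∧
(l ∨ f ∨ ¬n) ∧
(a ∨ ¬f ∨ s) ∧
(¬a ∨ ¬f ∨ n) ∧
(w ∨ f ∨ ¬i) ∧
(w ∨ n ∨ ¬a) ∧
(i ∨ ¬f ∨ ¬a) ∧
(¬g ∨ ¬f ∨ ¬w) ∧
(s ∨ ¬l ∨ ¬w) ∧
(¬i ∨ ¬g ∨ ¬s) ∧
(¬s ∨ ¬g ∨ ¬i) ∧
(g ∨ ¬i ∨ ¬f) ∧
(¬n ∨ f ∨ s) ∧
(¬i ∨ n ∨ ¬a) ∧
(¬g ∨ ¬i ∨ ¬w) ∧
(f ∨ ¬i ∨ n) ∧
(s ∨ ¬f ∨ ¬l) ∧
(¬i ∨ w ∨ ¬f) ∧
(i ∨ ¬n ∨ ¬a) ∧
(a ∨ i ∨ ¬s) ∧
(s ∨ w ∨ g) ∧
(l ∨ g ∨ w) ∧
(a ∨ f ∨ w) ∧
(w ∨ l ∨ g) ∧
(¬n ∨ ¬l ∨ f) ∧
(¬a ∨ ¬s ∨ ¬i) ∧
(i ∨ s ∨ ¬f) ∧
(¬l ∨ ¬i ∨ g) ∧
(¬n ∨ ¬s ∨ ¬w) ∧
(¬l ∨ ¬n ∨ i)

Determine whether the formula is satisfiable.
Yes

Yes, the formula is satisfiable.

One satisfying assignment is: g=False, n=False, l=True, f=False, a=True, i=False, w=True, s=True

Verification: With this assignment, all 32 clauses evaluate to true.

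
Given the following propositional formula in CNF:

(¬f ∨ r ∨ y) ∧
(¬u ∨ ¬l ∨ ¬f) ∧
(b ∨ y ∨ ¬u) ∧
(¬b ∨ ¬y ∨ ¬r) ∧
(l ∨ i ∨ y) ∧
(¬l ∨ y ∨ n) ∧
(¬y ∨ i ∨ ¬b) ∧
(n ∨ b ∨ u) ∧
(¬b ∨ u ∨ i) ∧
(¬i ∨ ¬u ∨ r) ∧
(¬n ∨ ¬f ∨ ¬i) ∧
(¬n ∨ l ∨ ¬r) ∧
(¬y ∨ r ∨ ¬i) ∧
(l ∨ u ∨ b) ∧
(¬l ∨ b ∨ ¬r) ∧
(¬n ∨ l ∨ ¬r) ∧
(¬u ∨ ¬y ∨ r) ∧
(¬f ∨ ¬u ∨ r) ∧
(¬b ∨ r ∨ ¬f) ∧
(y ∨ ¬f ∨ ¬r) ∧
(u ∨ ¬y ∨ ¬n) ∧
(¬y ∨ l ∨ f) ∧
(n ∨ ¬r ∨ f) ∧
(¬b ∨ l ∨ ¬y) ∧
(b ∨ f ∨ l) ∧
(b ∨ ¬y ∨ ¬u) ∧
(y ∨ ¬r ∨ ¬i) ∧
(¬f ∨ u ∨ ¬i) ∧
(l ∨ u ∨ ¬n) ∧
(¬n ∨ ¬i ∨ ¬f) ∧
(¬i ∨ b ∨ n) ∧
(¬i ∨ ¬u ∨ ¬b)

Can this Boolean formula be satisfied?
Yes

Yes, the formula is satisfiable.

One satisfying assignment is: l=True, y=False, b=False, n=True, f=False, r=False, i=False, u=False

Verification: With this assignment, all 32 clauses evaluate to true.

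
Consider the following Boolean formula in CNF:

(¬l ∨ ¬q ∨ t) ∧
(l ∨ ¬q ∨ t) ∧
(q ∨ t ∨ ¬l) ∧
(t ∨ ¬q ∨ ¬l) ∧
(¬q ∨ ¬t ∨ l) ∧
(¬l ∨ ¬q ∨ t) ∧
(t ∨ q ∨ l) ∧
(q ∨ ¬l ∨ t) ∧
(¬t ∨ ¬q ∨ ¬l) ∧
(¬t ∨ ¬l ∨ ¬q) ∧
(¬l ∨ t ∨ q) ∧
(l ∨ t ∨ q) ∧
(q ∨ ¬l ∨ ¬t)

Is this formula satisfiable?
Yes

Yes, the formula is satisfiable.

One satisfying assignment is: l=False, q=False, t=True

Verification: With this assignment, all 13 clauses evaluate to true.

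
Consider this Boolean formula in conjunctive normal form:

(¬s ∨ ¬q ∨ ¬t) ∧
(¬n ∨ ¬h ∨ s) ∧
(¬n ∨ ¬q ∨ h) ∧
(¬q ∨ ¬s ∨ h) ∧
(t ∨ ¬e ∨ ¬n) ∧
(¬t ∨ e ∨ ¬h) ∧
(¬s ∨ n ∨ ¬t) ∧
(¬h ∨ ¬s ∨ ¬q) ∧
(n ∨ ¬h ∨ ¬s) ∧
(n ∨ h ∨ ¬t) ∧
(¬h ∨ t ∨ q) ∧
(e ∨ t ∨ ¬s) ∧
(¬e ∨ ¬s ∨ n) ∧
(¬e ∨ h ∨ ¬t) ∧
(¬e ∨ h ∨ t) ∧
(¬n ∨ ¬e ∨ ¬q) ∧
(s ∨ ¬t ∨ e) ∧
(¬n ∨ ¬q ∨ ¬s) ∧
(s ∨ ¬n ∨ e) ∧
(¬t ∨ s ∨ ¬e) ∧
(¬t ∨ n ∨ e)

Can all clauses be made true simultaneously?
Yes

Yes, the formula is satisfiable.

One satisfying assignment is: q=False, e=False, n=False, s=False, h=False, t=False

Verification: With this assignment, all 21 clauses evaluate to true.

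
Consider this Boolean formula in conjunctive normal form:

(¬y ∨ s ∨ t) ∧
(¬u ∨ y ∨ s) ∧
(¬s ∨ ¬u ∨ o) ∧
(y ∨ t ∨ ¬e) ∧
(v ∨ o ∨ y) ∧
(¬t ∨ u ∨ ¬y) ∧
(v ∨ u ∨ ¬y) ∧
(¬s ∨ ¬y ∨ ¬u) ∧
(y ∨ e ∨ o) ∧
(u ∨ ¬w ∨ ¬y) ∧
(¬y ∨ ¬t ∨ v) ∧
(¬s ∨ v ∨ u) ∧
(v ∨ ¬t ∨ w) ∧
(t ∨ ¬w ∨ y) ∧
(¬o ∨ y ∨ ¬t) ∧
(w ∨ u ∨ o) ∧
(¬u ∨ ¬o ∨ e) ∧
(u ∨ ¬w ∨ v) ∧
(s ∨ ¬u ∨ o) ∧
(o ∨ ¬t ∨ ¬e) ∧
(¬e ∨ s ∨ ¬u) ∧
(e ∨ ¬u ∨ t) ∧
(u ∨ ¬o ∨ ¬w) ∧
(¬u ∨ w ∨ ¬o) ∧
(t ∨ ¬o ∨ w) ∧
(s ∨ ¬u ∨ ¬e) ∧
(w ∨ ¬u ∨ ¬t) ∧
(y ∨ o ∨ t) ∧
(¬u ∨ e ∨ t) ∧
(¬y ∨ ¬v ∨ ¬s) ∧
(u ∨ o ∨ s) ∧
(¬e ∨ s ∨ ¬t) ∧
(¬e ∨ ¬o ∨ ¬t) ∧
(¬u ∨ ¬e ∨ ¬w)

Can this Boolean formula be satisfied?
No

No, the formula is not satisfiable.

No assignment of truth values to the variables can make all 34 clauses true simultaneously.

The formula is UNSAT (unsatisfiable).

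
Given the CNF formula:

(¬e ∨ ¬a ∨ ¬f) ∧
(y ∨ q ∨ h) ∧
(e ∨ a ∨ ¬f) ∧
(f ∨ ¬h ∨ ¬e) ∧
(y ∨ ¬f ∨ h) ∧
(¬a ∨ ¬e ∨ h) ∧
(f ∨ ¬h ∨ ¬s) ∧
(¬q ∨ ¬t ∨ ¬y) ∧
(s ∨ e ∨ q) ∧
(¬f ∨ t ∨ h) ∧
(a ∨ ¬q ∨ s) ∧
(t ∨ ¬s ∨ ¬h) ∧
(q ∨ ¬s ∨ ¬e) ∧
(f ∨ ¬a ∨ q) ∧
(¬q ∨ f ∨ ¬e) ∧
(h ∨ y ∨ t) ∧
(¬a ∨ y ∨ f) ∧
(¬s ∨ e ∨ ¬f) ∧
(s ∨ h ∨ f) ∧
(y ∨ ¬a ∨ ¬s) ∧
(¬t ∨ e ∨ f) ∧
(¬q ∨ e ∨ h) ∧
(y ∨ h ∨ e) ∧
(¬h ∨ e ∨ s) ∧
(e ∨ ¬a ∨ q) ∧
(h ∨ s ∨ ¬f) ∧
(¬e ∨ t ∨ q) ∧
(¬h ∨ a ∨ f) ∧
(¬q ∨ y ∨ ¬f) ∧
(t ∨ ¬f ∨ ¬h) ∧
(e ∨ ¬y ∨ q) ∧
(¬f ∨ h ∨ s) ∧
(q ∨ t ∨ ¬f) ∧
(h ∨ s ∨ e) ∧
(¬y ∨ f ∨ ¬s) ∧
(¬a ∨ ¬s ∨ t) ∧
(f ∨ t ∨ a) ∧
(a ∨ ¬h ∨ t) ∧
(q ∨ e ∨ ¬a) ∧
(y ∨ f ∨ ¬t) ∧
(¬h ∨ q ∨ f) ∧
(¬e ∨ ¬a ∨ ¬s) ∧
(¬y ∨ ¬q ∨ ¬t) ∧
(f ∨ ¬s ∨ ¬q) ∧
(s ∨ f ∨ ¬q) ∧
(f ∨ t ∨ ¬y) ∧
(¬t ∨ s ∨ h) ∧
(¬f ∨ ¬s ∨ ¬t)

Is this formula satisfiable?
Yes

Yes, the formula is satisfiable.

One satisfying assignment is: q=False, s=False, h=True, a=False, y=False, e=True, f=True, t=True

Verification: With this assignment, all 48 clauses evaluate to true.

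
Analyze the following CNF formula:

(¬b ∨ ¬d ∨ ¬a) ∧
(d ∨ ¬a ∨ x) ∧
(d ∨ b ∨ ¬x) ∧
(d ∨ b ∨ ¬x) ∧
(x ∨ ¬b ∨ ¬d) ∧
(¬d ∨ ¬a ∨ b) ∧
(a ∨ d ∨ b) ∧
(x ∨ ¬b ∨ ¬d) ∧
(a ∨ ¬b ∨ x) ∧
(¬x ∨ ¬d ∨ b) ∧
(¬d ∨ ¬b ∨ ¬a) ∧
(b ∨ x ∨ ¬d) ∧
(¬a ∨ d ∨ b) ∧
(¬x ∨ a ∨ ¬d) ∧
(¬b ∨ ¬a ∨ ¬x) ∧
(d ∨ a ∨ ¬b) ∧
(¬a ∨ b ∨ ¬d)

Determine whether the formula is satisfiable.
No

No, the formula is not satisfiable.

No assignment of truth values to the variables can make all 17 clauses true simultaneously.

The formula is UNSAT (unsatisfiable).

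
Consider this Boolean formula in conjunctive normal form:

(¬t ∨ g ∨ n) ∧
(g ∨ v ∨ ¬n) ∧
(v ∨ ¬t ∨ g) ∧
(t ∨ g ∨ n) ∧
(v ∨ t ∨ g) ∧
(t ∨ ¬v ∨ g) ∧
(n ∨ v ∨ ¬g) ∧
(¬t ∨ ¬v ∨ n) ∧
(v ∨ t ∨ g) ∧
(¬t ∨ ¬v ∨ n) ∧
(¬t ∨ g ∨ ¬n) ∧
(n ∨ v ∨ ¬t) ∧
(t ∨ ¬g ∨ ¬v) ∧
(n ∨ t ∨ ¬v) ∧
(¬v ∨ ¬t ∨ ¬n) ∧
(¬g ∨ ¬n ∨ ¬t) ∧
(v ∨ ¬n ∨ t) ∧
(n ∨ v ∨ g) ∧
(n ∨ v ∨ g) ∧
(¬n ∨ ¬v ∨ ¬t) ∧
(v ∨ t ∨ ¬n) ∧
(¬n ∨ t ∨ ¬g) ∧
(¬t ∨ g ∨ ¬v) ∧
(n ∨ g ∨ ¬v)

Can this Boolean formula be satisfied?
No

No, the formula is not satisfiable.

No assignment of truth values to the variables can make all 24 clauses true simultaneously.

The formula is UNSAT (unsatisfiable).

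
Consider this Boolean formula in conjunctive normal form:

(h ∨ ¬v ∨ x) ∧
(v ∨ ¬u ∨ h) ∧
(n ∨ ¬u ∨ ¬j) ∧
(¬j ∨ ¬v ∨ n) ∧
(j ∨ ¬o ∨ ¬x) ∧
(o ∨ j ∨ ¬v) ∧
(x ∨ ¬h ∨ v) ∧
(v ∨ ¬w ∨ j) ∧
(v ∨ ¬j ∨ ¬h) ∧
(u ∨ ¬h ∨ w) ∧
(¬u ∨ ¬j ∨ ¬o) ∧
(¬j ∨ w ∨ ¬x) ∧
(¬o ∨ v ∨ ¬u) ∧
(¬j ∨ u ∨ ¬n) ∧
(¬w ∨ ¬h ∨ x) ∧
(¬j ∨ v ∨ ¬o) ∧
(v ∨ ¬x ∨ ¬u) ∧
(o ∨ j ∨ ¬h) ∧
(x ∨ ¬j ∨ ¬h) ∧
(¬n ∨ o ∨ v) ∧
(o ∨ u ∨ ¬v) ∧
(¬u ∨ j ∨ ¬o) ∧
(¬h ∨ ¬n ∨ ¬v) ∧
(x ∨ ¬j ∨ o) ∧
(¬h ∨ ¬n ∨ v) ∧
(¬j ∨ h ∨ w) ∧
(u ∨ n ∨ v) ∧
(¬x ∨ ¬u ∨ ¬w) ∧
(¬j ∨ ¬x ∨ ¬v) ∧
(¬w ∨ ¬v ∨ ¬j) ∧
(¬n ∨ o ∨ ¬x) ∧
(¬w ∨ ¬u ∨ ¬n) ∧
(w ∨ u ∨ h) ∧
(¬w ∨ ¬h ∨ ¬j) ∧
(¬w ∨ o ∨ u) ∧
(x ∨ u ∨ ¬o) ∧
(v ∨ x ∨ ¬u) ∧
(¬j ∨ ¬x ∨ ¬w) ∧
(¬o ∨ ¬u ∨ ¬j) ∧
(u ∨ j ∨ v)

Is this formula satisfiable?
No

No, the formula is not satisfiable.

No assignment of truth values to the variables can make all 40 clauses true simultaneously.

The formula is UNSAT (unsatisfiable).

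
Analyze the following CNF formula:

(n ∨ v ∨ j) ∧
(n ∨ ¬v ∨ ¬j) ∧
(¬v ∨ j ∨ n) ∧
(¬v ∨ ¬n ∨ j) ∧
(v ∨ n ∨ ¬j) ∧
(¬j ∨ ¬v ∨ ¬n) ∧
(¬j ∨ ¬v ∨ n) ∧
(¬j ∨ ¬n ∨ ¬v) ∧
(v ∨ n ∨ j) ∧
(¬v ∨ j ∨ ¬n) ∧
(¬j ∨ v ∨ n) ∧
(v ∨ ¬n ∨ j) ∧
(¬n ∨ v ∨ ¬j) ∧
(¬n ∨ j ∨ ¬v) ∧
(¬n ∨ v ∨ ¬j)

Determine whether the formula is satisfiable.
No

No, the formula is not satisfiable.

No assignment of truth values to the variables can make all 15 clauses true simultaneously.

The formula is UNSAT (unsatisfiable).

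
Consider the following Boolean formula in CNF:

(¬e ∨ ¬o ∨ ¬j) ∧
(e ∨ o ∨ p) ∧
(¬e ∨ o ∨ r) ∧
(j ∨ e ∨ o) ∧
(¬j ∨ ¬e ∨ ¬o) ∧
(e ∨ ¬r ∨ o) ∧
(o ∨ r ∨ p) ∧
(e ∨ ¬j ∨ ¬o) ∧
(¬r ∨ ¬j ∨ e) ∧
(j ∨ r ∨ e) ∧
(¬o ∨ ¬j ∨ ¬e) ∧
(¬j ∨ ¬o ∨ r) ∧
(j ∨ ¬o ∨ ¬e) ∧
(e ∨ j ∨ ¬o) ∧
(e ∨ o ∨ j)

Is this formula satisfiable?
Yes

Yes, the formula is satisfiable.

One satisfying assignment is: p=True, r=False, e=False, j=True, o=False

Verification: With this assignment, all 15 clauses evaluate to true.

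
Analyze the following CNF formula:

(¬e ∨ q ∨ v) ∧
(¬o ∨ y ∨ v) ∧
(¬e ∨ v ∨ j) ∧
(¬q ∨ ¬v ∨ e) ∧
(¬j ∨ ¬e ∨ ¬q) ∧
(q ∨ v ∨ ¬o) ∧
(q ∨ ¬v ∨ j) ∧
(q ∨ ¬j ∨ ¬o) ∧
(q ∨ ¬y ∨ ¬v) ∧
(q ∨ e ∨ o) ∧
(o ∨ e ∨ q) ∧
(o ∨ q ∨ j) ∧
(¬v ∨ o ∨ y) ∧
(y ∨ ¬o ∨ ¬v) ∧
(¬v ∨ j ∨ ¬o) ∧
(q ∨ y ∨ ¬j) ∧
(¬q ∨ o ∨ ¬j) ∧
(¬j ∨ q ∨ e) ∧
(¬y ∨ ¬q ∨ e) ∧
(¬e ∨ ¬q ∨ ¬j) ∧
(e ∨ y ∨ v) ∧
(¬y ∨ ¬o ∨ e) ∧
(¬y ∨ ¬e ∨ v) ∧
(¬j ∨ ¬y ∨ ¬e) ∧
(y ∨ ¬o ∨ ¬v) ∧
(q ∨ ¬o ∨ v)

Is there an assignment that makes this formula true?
Yes

Yes, the formula is satisfiable.

One satisfying assignment is: v=True, y=True, j=False, q=True, e=True, o=False

Verification: With this assignment, all 26 clauses evaluate to true.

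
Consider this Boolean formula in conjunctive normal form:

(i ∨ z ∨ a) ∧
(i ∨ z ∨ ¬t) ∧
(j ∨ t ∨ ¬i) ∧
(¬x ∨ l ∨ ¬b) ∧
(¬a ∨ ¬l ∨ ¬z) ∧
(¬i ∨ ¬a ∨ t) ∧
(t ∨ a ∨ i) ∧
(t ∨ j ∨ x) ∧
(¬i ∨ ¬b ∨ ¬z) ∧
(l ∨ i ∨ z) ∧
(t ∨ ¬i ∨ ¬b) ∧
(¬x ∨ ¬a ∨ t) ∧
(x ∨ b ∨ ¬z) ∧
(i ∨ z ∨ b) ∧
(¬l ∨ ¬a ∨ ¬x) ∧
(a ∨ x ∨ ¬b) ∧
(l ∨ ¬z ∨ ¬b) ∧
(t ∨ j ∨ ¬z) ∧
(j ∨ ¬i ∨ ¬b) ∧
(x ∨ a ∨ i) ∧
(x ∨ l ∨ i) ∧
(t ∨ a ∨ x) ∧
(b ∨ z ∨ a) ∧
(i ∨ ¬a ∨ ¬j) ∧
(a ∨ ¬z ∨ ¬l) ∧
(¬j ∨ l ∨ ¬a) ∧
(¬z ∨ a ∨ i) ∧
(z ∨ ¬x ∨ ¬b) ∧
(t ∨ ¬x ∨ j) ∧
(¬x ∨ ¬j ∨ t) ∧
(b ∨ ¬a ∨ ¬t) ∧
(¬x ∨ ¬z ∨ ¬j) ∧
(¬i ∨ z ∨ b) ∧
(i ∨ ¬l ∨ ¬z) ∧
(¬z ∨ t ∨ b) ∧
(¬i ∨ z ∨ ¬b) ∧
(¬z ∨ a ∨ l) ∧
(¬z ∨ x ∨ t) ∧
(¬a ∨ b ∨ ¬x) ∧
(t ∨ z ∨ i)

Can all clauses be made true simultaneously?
No

No, the formula is not satisfiable.

No assignment of truth values to the variables can make all 40 clauses true simultaneously.

The formula is UNSAT (unsatisfiable).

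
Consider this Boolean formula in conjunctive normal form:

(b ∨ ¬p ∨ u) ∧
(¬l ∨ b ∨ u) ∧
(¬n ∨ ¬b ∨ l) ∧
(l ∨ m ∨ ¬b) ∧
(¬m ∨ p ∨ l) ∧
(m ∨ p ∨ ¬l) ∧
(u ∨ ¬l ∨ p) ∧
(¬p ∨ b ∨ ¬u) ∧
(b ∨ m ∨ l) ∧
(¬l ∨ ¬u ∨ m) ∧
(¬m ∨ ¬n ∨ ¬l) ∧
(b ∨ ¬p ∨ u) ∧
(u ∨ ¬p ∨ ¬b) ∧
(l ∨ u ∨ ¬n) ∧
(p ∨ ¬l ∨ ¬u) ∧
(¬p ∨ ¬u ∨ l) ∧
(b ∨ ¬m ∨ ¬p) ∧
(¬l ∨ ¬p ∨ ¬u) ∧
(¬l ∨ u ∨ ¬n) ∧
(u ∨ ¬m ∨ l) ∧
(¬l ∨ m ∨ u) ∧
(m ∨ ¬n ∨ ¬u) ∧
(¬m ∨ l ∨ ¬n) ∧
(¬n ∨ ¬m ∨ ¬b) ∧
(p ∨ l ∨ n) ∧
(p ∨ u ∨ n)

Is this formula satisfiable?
No

No, the formula is not satisfiable.

No assignment of truth values to the variables can make all 26 clauses true simultaneously.

The formula is UNSAT (unsatisfiable).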